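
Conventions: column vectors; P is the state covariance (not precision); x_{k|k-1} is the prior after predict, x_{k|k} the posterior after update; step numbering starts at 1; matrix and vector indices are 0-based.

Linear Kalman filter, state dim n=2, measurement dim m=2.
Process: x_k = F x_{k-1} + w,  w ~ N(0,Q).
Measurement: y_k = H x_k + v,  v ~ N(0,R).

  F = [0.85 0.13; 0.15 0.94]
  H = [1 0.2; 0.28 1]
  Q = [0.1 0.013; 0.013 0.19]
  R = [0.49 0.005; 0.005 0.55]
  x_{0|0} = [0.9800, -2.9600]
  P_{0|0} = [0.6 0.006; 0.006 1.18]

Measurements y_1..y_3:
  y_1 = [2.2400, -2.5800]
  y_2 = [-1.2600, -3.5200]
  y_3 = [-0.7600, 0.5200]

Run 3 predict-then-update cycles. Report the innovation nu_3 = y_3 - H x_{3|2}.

step 1: x^-=[0.4482, -2.6354]  P^-=[0.5548 0.2386; 0.2386 1.2478]  S=[1.1901 0.6619; 0.6619 1.9750]  K=[0.4859 0.0366; 0.0492 0.6492]  nu=[2.3189, -0.0701]  x^+=[1.5723, -2.5669]  P^+=[0.2476 -0.0467; -0.0467 0.3704]
step 2: x^-=[1.0027, -2.1771]  P^-=[0.2748 0.0516; 0.0516 0.5097]  S=[0.8058 0.2383; 0.2383 1.1101]  K=[0.3413 0.0425; 0.0543 0.4605]  nu=[-1.8273, -1.6237]  x^+=[0.3101, -3.0240]  P^+=[0.1721 -0.0231; -0.0231 0.2600]
step 3: x^-=[-0.1295, -2.7960]  P^-=[0.2236 0.0478; 0.0478 0.4171]  S=[0.7494 0.2015; 0.2015 1.0114]  K=[0.2977 0.0499; 0.0641 0.4129]  nu=[-0.0713, 3.3523]  x^+=[0.0164, -1.4166]  P^+=[0.1487 -0.0127; -0.0127 0.2310]

innov = [-0.0713, 3.3523]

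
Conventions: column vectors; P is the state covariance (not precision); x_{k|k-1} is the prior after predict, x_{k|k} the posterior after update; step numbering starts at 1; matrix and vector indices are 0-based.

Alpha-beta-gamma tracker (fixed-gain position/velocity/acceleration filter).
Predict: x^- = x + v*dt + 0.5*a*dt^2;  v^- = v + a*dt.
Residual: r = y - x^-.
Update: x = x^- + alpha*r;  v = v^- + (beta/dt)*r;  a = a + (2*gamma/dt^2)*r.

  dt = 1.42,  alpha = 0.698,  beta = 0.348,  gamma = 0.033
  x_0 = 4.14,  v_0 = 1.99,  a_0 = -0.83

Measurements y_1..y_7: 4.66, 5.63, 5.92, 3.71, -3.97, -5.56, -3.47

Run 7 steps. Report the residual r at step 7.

resid = 10.1497

step 1: x_pred=6.1290  r=-1.4690  x^+=5.1036  v^+=0.4514  a^+=-0.8781
step 2: x_pred=4.8593  r=0.7707  x^+=5.3973  v^+=-0.6066  a^+=-0.8529
step 3: x_pred=3.6760  r=2.2440  x^+=5.2423  v^+=-1.2677  a^+=-0.7794
step 4: x_pred=2.6563  r=1.0537  x^+=3.3918  v^+=-2.1163  a^+=-0.7449
step 5: x_pred=-0.3643  r=-3.6057  x^+=-2.8811  v^+=-4.0577  a^+=-0.8629
step 6: x_pred=-9.5130  r=3.9530  x^+=-6.7538  v^+=-4.3143  a^+=-0.7335
step 7: x_pred=-13.6197  r=10.1497  x^+=-6.5352  v^+=-2.8686  a^+=-0.4013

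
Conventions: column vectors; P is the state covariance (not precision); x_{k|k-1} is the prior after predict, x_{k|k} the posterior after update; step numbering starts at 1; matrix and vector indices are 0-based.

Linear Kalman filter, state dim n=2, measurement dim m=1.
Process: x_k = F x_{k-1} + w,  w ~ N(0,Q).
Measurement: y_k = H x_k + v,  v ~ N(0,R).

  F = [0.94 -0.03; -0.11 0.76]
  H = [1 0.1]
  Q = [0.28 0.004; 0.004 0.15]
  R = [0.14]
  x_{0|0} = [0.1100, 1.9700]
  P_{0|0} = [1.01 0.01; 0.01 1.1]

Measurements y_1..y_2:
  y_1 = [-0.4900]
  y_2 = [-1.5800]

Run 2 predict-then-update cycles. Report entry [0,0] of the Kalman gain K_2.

K[0,0] = 0.7417

step 1: x^-=[0.0443, 1.4851]  P^-=[1.1729 -0.1183; -0.1183 0.7959]  S=[1.2972]  K=[0.8951; -0.0299]  nu=[-0.6828]  x^+=[-0.5669, 1.5055]  P^+=[0.1337 -0.0837; -0.0837 0.7948]
step 2: x^-=[-0.5780, 1.2065]  P^-=[0.4035 -0.0880; -0.0880 0.6247]  S=[0.5322]  K=[0.7417; -0.0479]  nu=[-1.1226]  x^+=[-1.4107, 1.2604]  P^+=[0.1107 -0.0691; -0.0691 0.6234]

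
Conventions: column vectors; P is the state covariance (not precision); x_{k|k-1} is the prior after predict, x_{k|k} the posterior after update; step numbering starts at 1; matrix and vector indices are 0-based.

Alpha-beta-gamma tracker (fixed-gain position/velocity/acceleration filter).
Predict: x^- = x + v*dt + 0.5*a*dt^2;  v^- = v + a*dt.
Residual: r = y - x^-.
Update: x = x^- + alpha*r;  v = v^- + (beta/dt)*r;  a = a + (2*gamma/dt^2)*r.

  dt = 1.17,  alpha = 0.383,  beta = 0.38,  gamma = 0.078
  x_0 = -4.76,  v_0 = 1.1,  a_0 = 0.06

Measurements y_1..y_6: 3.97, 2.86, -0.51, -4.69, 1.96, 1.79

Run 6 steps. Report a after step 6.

step 1: x_pred=-3.4319  r=7.4019  x^+=-0.5970  v^+=3.5742  a^+=0.9035
step 2: x_pred=4.2033  r=-1.3433  x^+=3.6888  v^+=4.1951  a^+=0.7504
step 3: x_pred=9.1107  r=-9.6207  x^+=5.4260  v^+=1.9484  a^+=-0.3459
step 4: x_pred=7.4689  r=-12.1589  x^+=2.8120  v^+=-2.4053  a^+=-1.7316
step 5: x_pred=-1.1874  r=3.1474  x^+=0.0181  v^+=-3.4090  a^+=-1.3729
step 6: x_pred=-4.9102  r=6.7002  x^+=-2.3440  v^+=-2.8392  a^+=-0.6093

a_post = -0.6093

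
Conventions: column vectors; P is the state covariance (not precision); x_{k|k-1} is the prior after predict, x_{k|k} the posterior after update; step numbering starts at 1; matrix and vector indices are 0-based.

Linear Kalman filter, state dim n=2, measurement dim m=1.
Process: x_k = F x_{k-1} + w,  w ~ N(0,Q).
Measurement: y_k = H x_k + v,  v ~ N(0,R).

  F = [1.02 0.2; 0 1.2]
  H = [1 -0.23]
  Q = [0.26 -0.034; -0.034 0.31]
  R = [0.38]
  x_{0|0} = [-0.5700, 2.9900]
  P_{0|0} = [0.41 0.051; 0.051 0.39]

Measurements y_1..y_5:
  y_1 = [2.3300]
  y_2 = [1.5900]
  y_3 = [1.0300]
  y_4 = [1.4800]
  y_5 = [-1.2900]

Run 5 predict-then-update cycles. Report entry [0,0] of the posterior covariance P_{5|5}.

step 1: x^-=[0.0166, 3.5880]  P^-=[0.7230 0.1220; 0.1220 0.8716]  S=[1.0929]  K=[0.6358; -0.0718]  nu=[3.1386]  x^+=[2.0122, 3.3627]  P^+=[0.2811 0.1719; 0.1719 0.8660]
step 2: x^-=[2.7250, 4.0353]  P^-=[0.6573 0.3842; 0.3842 1.5570]  S=[0.9429]  K=[0.6034; 0.0277]  nu=[-0.2069]  x^+=[2.6002, 4.0295]  P^+=[0.3140 0.3685; 0.3685 1.5563]
step 3: x^-=[3.4581, 4.8355]  P^-=[0.7993 0.7905; 0.7905 2.5510]  S=[0.9506]  K=[0.6496; 0.2144]  nu=[-1.3159]  x^+=[2.6033, 4.5534]  P^+=[0.3982 0.6581; 0.6581 2.5073]
step 4: x^-=[3.5660, 5.4640]  P^-=[1.0431 1.3733; 1.3733 3.9206]  S=[0.9988]  K=[0.7281; 0.4722]  nu=[-0.8293]  x^+=[2.9622, 5.0725]  P^+=[0.5136 1.0299; 1.0299 3.6979]
step 5: x^-=[4.0359, 6.0869]  P^-=[1.3625 2.1141; 2.1141 5.6350]  S=[1.0680]  K=[0.8204; 0.7660]  nu=[-3.9259]  x^+=[0.8151, 3.0797]  P^+=[0.6436 1.4430; 1.4430 5.0083]

P_post[0,0] = 0.6436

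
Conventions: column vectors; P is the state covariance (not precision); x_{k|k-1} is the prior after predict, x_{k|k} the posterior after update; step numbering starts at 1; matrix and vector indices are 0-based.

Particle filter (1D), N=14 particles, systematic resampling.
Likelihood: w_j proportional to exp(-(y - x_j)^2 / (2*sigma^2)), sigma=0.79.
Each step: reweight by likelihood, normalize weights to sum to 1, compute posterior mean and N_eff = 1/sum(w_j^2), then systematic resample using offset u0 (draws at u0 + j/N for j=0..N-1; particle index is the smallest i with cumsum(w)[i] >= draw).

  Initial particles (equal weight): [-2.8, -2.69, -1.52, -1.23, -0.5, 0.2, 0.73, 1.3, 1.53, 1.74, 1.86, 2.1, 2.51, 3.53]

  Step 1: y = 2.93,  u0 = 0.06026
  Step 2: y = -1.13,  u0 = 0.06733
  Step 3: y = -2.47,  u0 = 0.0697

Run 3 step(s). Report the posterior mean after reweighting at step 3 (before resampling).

step 1: w=[0.0000, 0.0000, 0.0000, 0.0000, 0.0000, 0.0008, 0.0063, 0.0364, 0.0637, 0.0985, 0.1224, 0.1764, 0.2659, 0.2295]  mean=2.3967  Neff=5.4168  idx=[8, 9, 9, 10, 11, 11, 11, 12, 12, 12, 13, 13, 13, 13]
step 2: w=[0.4467, 0.1762, 0.1762, 0.1003, 0.0303, 0.0303, 0.0303, 0.0032, 0.0032, 0.0032, 0.0000, 0.0000, 0.0000, 0.0000]  mean=1.6983  Neff=3.6426  idx=[0, 0, 0, 0, 0, 0, 1, 1, 2, 2, 2, 3, 4, 8]
step 3: w=[0.1354, 0.1354, 0.1354, 0.1354, 0.1354, 0.1354, 0.0340, 0.0340, 0.0340, 0.0340, 0.0340, 0.0150, 0.0027, 0.0001]  mean=1.5723  Neff=8.6244  idx=[0, 1, 1, 2, 2, 3, 3, 4, 4, 5, 5, 7, 9, 12]

post_mean = 1.5723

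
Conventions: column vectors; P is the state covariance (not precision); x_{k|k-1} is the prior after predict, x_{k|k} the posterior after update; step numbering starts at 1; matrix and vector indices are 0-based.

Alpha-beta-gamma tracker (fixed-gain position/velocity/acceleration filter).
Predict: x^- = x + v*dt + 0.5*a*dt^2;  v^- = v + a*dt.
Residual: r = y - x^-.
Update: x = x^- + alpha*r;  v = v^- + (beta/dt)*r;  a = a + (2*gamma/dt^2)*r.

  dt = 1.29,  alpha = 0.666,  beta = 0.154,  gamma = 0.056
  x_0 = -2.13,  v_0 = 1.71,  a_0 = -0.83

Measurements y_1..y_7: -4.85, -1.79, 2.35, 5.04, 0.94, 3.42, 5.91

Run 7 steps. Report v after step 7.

v_post = 0.1686

step 1: x_pred=-0.6147  r=-4.2353  x^+=-3.4354  v^+=0.1337  a^+=-1.1151
step 2: x_pred=-4.1907  r=2.4007  x^+=-2.5918  v^+=-1.0181  a^+=-0.9535
step 3: x_pred=-4.6986  r=7.0486  x^+=-0.0042  v^+=-1.4067  a^+=-0.4791
step 4: x_pred=-2.2174  r=7.2574  x^+=2.6160  v^+=-1.1583  a^+=0.0094
step 5: x_pred=1.1296  r=-0.1896  x^+=1.0033  v^+=-1.1688  a^+=-0.0034
step 6: x_pred=-0.5073  r=3.9273  x^+=2.1083  v^+=-0.7044  a^+=0.2609
step 7: x_pred=1.4168  r=4.4932  x^+=4.4093  v^+=0.1686  a^+=0.5633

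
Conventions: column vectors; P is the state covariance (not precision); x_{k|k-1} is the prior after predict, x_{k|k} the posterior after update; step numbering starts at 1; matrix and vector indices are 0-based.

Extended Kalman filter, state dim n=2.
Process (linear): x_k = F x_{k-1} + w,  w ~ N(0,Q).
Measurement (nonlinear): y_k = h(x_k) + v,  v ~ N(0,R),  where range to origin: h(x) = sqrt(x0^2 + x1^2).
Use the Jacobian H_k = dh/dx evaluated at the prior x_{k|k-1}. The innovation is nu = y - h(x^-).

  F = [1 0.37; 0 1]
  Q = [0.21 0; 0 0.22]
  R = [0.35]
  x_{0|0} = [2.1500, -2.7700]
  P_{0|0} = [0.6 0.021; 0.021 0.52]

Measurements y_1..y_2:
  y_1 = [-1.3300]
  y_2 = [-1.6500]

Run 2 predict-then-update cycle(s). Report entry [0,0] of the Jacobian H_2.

H_jac[0,0] = 0.9932

step 1: x^-=[1.1251, -2.7700]  P^-=[0.8967 0.2134; 0.2134 0.7400]  H_jac=[0.3763 -0.9265]  S=[0.9634]  K=[0.1451; -0.6283]  nu=[-4.3198]  x^+=[0.4985, -0.0559]  P^+=[0.8765 0.3012; 0.3012 0.3597]
step 2: x^-=[0.4778, -0.0559]  P^-=[1.3586 0.4343; 0.4343 0.5797]  H_jac=[0.9932 -0.1162]  S=[1.5979]  K=[0.8129; 0.2278]  nu=[-2.1311]  x^+=[-1.2546, -0.5414]  P^+=[0.3026 0.1384; 0.1384 0.4968]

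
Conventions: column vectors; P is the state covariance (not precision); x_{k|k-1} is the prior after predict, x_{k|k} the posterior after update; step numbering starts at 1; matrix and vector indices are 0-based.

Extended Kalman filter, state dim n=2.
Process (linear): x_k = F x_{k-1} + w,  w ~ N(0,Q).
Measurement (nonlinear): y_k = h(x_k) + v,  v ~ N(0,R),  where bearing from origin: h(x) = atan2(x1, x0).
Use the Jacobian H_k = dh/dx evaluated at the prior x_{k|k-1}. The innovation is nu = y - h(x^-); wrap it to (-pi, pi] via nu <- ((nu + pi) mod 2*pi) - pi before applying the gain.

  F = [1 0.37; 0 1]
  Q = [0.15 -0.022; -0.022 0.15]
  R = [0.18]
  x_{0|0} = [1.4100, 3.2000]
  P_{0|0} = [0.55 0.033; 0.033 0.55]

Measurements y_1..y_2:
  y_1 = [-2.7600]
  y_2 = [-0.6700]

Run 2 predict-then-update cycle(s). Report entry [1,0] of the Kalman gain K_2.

step 1: x^-=[2.5940, 3.2000]  P^-=[0.7997 0.2145; 0.2145 0.7000]  H_jac=[-0.1886 0.1529]  S=[0.2124]  K=[-0.5556; 0.3133]  nu=[2.6336]  x^+=[1.1309, 4.0251]  P^+=[0.7341 0.2515; 0.2515 0.6791]
step 2: x^-=[2.6202, 4.0251]  P^-=[1.1632 0.4808; 0.4808 0.8291]  H_jac=[-0.1745 0.1136]  S=[0.2071]  K=[-0.7166; 0.0497]  nu=[-1.6638]  x^+=[3.8123, 3.9424]  P^+=[1.0569 0.4881; 0.4881 0.8286]

K[1,0] = 0.0497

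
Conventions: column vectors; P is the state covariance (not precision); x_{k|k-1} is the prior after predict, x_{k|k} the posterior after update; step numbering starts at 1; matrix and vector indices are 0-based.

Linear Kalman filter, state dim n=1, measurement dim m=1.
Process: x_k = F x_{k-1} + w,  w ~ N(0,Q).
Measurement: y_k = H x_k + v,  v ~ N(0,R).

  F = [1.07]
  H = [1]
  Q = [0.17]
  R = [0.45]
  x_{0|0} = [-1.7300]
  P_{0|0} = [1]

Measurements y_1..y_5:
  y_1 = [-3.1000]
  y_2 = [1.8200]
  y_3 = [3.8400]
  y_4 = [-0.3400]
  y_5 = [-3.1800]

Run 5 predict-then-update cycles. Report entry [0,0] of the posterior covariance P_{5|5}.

step 1: x^-=[-1.8511]  P^-=[1.3149]  S=[1.7649]  K=[0.7450]  nu=[-1.2489]  x^+=[-2.7816]  P^+=[0.3353]
step 2: x^-=[-2.9763]  P^-=[0.5538]  S=[1.0038]  K=[0.5517]  nu=[4.7963]  x^+=[-0.3301]  P^+=[0.2483]
step 3: x^-=[-0.3532]  P^-=[0.4543]  S=[0.9043]  K=[0.5024]  nu=[4.1932]  x^+=[1.7533]  P^+=[0.2261]
step 4: x^-=[1.8760]  P^-=[0.4288]  S=[0.8788]  K=[0.4879]  nu=[-2.2160]  x^+=[0.7947]  P^+=[0.2196]
step 5: x^-=[0.8503]  P^-=[0.4214]  S=[0.8714]  K=[0.4836]  nu=[-4.0303]  x^+=[-1.0987]  P^+=[0.2176]

P_post[0,0] = 0.2176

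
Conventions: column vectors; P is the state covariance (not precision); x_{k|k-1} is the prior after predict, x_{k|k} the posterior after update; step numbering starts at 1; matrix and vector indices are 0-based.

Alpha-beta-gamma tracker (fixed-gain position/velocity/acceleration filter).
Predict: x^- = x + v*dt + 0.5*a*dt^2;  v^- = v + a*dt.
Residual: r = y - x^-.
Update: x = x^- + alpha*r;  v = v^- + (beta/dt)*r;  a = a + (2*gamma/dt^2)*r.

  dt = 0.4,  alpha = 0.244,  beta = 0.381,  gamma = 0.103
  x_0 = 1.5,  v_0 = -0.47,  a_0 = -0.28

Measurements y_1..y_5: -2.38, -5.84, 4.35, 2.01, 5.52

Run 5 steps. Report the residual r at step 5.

resid = 5.5322

step 1: x_pred=1.2896  r=-3.6696  x^+=0.3942  v^+=-4.0773  a^+=-5.0046
step 2: x_pred=-1.6371  r=-4.2029  x^+=-2.6626  v^+=-10.0824  a^+=-10.4159
step 3: x_pred=-7.5288  r=11.8788  x^+=-4.6304  v^+=-2.9342  a^+=4.8781
step 4: x_pred=-5.4138  r=7.4238  x^+=-3.6024  v^+=6.0882  a^+=14.4363
step 5: x_pred=-0.0122  r=5.5322  x^+=1.3376  v^+=17.1322  a^+=21.5590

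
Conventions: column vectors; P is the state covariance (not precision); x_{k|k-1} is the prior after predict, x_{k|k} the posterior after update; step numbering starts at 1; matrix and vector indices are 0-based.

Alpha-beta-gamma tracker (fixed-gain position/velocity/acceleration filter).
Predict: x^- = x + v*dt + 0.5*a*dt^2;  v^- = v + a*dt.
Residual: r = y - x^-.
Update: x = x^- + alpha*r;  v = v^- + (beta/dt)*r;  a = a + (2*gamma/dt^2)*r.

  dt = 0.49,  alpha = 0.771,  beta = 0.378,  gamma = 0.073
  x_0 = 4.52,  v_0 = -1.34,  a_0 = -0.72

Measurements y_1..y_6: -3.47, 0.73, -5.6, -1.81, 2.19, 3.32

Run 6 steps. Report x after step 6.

x_post = 3.2302

step 1: x_pred=3.7770  r=-7.2470  x^+=-1.8104  v^+=-7.2833  a^+=-5.1267
step 2: x_pred=-5.9947  r=6.7247  x^+=-0.8100  v^+=-4.6078  a^+=-1.0376
step 3: x_pred=-3.1923  r=-2.4077  x^+=-5.0486  v^+=-6.9735  a^+=-2.5016
step 4: x_pred=-8.7660  r=6.9560  x^+=-3.4029  v^+=-2.8333  a^+=1.7282
step 5: x_pred=-4.5838  r=6.7738  x^+=0.6388  v^+=3.2390  a^+=5.8472
step 6: x_pred=2.9279  r=0.3921  x^+=3.2302  v^+=6.4066  a^+=6.0856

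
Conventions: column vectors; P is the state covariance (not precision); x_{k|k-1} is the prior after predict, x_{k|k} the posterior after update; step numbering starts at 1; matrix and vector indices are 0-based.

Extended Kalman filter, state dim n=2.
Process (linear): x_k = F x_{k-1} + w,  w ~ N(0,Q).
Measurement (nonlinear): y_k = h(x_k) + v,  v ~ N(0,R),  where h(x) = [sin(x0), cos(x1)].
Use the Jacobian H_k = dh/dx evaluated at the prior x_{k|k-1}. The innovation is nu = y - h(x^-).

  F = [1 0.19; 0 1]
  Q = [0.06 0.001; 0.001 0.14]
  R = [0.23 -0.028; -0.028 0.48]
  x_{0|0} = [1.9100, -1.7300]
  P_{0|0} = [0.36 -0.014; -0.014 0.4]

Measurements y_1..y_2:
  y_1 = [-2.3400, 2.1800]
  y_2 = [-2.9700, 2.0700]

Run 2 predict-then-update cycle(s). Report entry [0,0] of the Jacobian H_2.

step 1: x^-=[1.5813, -1.7300]  P^-=[0.4291 0.0630; 0.0630 0.5400]  H_jac=[-0.0105 0.0000; 0.0000 0.9874]  S=[0.2300 -0.0287; -0.0287 1.0064]  K=[-0.0119 0.0615; 0.0633 0.5316]  nu=[-3.3399, 2.3385]  x^+=[1.7649, -0.6984]  P^+=[0.4252 0.0302; 0.0302 0.2566]
step 2: x^-=[1.6322, -0.6984]  P^-=[0.5060 0.0800; 0.0800 0.3966]  H_jac=[-0.0614 0.0000; 0.0000 0.6430]  S=[0.2319 -0.0312; -0.0312 0.6440]  K=[-0.1240 0.0739; 0.0322 0.3976]  nu=[-3.9681, 1.3042]  x^+=[2.2205, -0.3079]  P^+=[0.4983 0.0605; 0.0605 0.2954]

H_jac[0,0] = -0.0614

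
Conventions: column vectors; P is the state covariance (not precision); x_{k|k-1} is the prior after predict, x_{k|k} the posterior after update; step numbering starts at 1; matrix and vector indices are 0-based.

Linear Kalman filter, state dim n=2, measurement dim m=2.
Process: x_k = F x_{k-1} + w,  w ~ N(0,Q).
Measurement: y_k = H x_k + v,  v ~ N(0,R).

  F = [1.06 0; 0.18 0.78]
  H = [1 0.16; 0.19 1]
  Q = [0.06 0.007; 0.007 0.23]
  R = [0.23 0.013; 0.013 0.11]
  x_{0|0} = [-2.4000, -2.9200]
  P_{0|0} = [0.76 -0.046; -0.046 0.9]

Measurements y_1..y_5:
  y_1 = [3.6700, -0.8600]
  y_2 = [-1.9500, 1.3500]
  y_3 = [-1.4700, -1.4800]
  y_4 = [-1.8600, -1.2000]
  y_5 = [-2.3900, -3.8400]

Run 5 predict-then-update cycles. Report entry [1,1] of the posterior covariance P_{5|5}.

step 1: x^-=[-2.5440, -2.7096]  P^-=[0.9139 0.1140; 0.1140 0.7893]  S=[1.2006 0.4304; 0.4304 0.9756]  K=[0.7967 -0.0566; -0.1162 0.8825]  nu=[6.6475, 2.3330]  x^+=[2.6201, -1.4234]  P^+=[0.1876 -0.0315; -0.0315 0.1016]
step 2: x^-=[2.7773, -0.6386]  P^-=[0.2707 0.0167; 0.0167 0.2890]  S=[0.5135 0.1279; 0.1279 0.4151]  K=[0.5324 0.0002; -0.0571 0.7214]  nu=[-4.6251, 1.4610]  x^+=[0.3150, 0.6793]  P^+=[0.1252 -0.0168; -0.0168 0.0818]
step 3: x^-=[0.3339, 0.5866]  P^-=[0.2006 0.0170; 0.0170 0.2791]  S=[0.4432 0.1132; 0.1132 0.4028]  K=[0.4567 0.0083; -0.0432 0.7131]  nu=[-1.8978, -2.1300]  x^+=[-0.5505, -0.8503]  P^+=[0.1073 -0.0135; -0.0135 0.0804]
step 4: x^-=[-0.5835, -0.7623]  P^-=[0.1806 0.0163; 0.0163 0.2786]  S=[0.4229 0.1087; 0.1087 0.4013]  K=[0.4307 0.0094; -0.0392 0.7126]  nu=[-1.1545, -0.3268]  x^+=[-1.0839, -0.9500]  P^+=[0.1012 -0.0126; -0.0126 0.0803]
step 5: x^-=[-1.1489, -0.9361]  P^-=[0.1737 0.0159; 0.0159 0.2786]  S=[0.4159 0.1070; 0.1070 0.4009]  K=[0.4213 0.0096; -0.0378 0.7125]  nu=[-1.0913, -2.6856]  x^+=[-1.6344, -2.8084]  P^+=[0.0990 -0.0123; -0.0123 0.0802]

P_post[1,1] = 0.0802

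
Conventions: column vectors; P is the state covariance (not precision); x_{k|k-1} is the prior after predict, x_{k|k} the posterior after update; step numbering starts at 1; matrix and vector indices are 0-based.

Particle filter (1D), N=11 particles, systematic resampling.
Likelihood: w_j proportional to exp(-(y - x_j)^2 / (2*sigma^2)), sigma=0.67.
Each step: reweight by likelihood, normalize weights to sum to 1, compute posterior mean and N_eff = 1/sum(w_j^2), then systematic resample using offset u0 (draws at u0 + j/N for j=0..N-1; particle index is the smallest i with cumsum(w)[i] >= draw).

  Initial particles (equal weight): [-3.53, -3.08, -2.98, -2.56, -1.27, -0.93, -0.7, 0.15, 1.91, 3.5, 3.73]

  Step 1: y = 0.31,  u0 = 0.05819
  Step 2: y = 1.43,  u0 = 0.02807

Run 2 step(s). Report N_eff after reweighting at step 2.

N_eff = 4.0950

step 1: w=[0.0000, 0.0000, 0.0000, 0.0001, 0.0389, 0.1132, 0.2015, 0.6100, 0.0363, 0.0000, 0.0000]  mean=-0.1352  Neff=2.3344  idx=[5, 5, 6, 6, 7, 7, 7, 7, 7, 7, 8]
step 2: w=[0.0012, 0.0012, 0.0036, 0.0036, 0.0917, 0.0917, 0.0917, 0.0917, 0.0917, 0.0917, 0.4401]  mean=0.9159  Neff=4.0950  idx=[4, 5, 6, 7, 8, 9, 10, 10, 10, 10, 10]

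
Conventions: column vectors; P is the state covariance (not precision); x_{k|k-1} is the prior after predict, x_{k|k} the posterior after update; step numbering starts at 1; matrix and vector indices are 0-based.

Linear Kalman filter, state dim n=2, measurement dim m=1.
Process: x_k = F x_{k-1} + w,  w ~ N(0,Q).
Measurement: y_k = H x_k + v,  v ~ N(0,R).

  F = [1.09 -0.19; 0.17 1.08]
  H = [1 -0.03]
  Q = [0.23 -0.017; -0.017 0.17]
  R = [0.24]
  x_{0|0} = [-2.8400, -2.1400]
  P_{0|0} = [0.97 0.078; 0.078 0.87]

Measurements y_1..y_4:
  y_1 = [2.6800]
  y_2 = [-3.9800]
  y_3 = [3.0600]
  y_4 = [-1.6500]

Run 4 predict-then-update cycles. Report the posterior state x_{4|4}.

x_post = [-0.4797, -1.1170]

step 1: x^-=[-2.6890, -2.7940]  P^-=[1.3816 0.0735; 0.0735 1.2414]  S=[1.6183]  K=[0.8524; 0.0224]  nu=[5.2852]  x^+=[1.8159, -2.6755]  P^+=[0.2058 0.0426; 0.0426 1.2406]
step 2: x^-=[2.4877, -2.5809]  P^-=[0.5017 -0.1847; -0.1847 1.6387]  S=[0.7543]  K=[0.6725; -0.3100]  nu=[-6.5451]  x^+=[-1.9140, -0.5519]  P^+=[0.1606 -0.0274; -0.0274 1.5662]
step 3: x^-=[-1.9814, -0.9214]  P^-=[0.4887 -0.3400; -0.3400 1.9914]  S=[0.7509]  K=[0.6644; -0.5324]  nu=[5.0137]  x^+=[1.3498, -3.5906]  P^+=[0.1572 -0.0744; -0.0744 1.7785]
step 4: x^-=[2.1535, -3.6484]  P^-=[0.5118 -0.4380; -0.4380 2.2217]  S=[0.7801]  K=[0.6729; -0.6469]  nu=[-3.9129]  x^+=[-0.4797, -1.1170]  P^+=[0.1586 -0.0984; -0.0984 1.8952]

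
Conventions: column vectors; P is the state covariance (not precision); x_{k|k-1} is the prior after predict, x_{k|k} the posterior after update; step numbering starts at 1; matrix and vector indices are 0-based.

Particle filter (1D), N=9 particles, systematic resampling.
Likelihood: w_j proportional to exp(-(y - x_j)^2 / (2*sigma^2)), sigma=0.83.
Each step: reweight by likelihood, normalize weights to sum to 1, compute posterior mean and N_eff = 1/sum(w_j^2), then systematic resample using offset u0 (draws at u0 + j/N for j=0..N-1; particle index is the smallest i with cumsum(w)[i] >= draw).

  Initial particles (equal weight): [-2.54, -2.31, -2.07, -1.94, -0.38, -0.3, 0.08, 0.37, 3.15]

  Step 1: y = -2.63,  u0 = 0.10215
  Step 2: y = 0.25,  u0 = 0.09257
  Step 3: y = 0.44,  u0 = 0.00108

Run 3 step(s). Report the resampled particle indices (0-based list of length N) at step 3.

resampled_idx = [0, 1, 2, 3, 4, 5, 6, 7, 8]

step 1: w=[0.2858, 0.2669, 0.2290, 0.2035, 0.0073, 0.0056, 0.0014, 0.0004, 0.0000]  mean=-2.2157  Neff=4.0500  idx=[0, 0, 1, 1, 1, 2, 2, 3, 4]
step 2: w=[0.0041, 0.0041, 0.0101, 0.0101, 0.0101, 0.0236, 0.0236, 0.0361, 0.8784]  mean=-0.5920  Neff=1.2915  idx=[7, 8, 8, 8, 8, 8, 8, 8, 8]
step 3: w=[0.0033, 0.1246, 0.1246, 0.1246, 0.1246, 0.1246, 0.1246, 0.1246, 0.1246]  mean=-0.3852  Neff=8.0528  idx=[0, 1, 2, 3, 4, 5, 6, 7, 8]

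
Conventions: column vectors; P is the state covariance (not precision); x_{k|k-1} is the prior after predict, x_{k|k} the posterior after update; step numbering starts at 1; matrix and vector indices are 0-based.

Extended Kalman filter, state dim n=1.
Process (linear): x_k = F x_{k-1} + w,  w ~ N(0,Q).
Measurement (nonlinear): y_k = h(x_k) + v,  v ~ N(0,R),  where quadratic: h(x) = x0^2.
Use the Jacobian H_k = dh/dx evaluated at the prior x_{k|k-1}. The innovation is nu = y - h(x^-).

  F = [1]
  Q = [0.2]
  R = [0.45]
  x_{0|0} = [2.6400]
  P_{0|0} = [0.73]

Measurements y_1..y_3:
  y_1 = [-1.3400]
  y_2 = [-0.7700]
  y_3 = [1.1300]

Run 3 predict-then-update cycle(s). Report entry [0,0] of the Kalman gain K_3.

K[0,0] = 0.3639

step 1: x^-=[2.6400]  P^-=[0.9300]  H_jac=[5.2800]  S=[26.3769]  K=[0.1862]  nu=[-8.3096]  x^+=[1.0931]  P^+=[0.0159]
step 2: x^-=[1.0931]  P^-=[0.2159]  H_jac=[2.1861]  S=[1.4817]  K=[0.3185]  nu=[-1.9648]  x^+=[0.4673]  P^+=[0.0656]
step 3: x^-=[0.4673]  P^-=[0.2656]  H_jac=[0.9345]  S=[0.6819]  K=[0.3639]  nu=[0.9117]  x^+=[0.7991]  P^+=[0.1752]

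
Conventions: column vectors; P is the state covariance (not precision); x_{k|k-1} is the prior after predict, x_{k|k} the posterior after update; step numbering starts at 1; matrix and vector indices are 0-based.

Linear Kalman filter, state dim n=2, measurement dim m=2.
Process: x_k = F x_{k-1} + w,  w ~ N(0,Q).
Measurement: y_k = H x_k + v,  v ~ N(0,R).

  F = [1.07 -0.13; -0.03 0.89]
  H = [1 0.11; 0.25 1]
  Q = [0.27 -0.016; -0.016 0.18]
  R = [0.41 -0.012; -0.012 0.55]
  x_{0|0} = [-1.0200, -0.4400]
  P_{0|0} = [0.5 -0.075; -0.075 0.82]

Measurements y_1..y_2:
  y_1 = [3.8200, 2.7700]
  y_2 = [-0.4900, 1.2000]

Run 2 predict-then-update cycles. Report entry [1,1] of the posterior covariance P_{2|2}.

step 1: x^-=[-1.0342, -0.3610]  P^-=[0.8772 -0.1986; -0.1986 0.8340]  S=[1.2536 0.0949; 0.0949 1.3395]  K=[0.6848 -0.0331; -0.1303 0.5948]  nu=[4.8939, 3.3895]  x^+=[2.2050, 1.0172]  P^+=[0.2921 -0.0995; -0.0995 0.3536]
step 2: x^-=[2.2271, 0.8392]  P^-=[0.6381 -0.1614; -0.1614 0.4656]  S=[1.0182 0.0329; 0.0329 0.9748]  K=[0.6100 -0.0225; -0.1224 0.4404]  nu=[-2.8094, -0.1960]  x^+=[0.5179, 1.0969]  P^+=[0.2597 -0.0846; -0.0846 0.2648]

P_post[1,1] = 0.2648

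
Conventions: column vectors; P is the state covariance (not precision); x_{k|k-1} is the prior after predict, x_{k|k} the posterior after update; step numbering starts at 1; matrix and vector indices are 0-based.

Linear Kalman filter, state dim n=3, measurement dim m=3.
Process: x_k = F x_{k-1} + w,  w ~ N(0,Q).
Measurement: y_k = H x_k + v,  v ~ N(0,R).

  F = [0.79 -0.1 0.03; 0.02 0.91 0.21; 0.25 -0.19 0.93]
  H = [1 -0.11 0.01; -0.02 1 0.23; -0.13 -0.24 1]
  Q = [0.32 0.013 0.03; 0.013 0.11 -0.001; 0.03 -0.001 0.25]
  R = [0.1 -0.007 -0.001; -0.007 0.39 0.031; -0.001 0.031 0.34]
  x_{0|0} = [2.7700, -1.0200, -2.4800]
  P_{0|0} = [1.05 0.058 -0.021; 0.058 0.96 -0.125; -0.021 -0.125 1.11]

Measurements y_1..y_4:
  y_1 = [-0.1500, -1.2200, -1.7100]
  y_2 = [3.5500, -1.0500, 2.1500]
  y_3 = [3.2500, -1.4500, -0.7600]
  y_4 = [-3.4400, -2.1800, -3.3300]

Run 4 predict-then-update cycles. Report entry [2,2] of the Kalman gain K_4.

step 1: x^-=[2.2159, -1.3936, -1.4201]  P^-=[0.9765 -0.0135 0.2732; -0.0135 0.9085 -0.0343; 0.2732 -0.0343 1.3392]  S=[1.0961 -0.0736 0.1892; -0.0736 1.3520 0.0792; 0.1892 0.0792 1.6926]  K=[0.9023 0.0721 -0.0159; -0.0280 0.6752 -0.1765; 0.1462 0.1624 0.7512]  nu=[-2.5050, 0.5445, -0.3363]  x^+=[0.0003, -0.8965, -1.9504]  P^+=[0.0918 0.0202 0.0127; 0.0202 0.2529 0.0243; 0.0127 0.0243 0.2678]
step 2: x^-=[0.0314, -1.2254, -1.6435]  P^-=[0.3773 0.0099 0.0639; 0.0099 0.3414 0.0330; 0.0639 0.0330 0.4919]  S=[0.4806 -0.0269 0.0218; -0.0269 0.7717 0.0900; 0.0218 0.0900 0.8261]  K=[0.7876 0.0508 -0.0112; -0.0259 0.4639 -0.1106; 0.1175 0.1267 0.5589]  nu=[3.4003, 0.5540, 3.5035]  x^+=[2.6986, -1.4439, 0.7841]  P^+=[0.0798 0.0131 0.0105; 0.0131 0.1733 0.0201; 0.0105 0.0201 0.2000]
step 3: x^-=[2.2998, -1.0953, 1.6783]  P^-=[0.3700 0.0110 0.0581; 0.0110 0.2706 0.0284; 0.0581 0.0284 0.4308]  S=[0.4720 -0.0192 0.0147; -0.0192 0.6956 0.0886; 0.0147 0.0886 0.7646]  K=[0.7848 0.0475 -0.0110; -0.0194 0.4099 -0.0968; 0.1140 0.1173 0.5288]  nu=[0.8129, -0.6947, -2.4022]  x^+=[2.9312, -1.1632, 0.4190]  P^+=[0.0794 0.0119 0.0101; 0.0119 0.1531 0.0181; 0.0101 0.0181 0.1890]
step 4: x^-=[2.4445, -0.9119, 1.3435]  P^-=[0.3697 0.0119 0.0575; 0.0119 0.2526 0.0278; 0.0575 0.0278 0.4211]  S=[0.4713 -0.0165 0.0134; -0.0165 0.6768 0.0901; 0.0134 0.0901 0.7544]  K=[0.7849 0.0468 -0.0108; -0.0167 0.3942 -0.0923; 0.1136 0.1156 0.5237]  nu=[-5.9983, -1.5282, -4.5746]  x^+=[-2.2853, -0.9918, -1.9099]  P^+=[0.0794 0.0117 0.0101; 0.0117 0.1471 0.0177; 0.0101 0.0177 0.1871]

K[2,2] = 0.5237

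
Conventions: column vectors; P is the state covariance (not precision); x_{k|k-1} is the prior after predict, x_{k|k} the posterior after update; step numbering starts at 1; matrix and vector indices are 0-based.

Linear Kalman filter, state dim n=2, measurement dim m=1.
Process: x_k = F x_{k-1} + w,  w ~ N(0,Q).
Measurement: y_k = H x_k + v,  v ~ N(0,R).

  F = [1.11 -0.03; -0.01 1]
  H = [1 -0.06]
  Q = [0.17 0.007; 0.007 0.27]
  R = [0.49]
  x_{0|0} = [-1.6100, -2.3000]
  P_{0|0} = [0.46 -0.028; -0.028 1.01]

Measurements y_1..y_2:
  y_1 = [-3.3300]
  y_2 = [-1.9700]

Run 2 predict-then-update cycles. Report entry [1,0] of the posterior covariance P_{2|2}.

step 1: x^-=[-1.7181, -2.2839]  P^-=[0.7395 -0.0595; -0.0595 1.2806]  S=[1.2413]  K=[0.5987; -0.1098]  nu=[-1.7489]  x^+=[-2.7651, -2.0918]  P^+=[0.2947 0.0221; 0.0221 1.2656]
step 2: x^-=[-3.0065, -2.0642]  P^-=[0.5327 -0.0097; -0.0097 1.5352]  S=[1.0294]  K=[0.5181; -0.0989]  nu=[0.9127]  x^+=[-2.5337, -2.1544]  P^+=[0.2564 0.0431; 0.0431 1.5252]

P_post[1,0] = 0.0431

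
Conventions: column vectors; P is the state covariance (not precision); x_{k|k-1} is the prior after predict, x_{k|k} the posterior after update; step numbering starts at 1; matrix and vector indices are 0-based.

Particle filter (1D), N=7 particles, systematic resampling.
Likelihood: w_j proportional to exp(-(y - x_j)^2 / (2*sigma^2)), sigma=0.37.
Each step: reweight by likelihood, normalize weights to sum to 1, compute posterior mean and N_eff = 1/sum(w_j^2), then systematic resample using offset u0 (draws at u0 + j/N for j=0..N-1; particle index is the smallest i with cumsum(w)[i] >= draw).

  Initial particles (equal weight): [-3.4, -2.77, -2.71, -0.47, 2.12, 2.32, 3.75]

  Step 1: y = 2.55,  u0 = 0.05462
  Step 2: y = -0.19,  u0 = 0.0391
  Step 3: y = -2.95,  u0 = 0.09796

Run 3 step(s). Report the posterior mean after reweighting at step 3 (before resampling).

step 1: w=[0.0000, 0.0000, 0.0000, 0.0000, 0.3803, 0.6158, 0.0039]  mean=2.2495  Neff=1.9088  idx=[4, 4, 4, 5, 5, 5, 5]
step 2: w=[0.3207, 0.3207, 0.3207, 0.0095, 0.0095, 0.0095, 0.0095]  mean=2.1276  Neff=3.2375  idx=[0, 0, 1, 1, 1, 2, 2]
step 3: w=[0.1429, 0.1429, 0.1429, 0.1429, 0.1429, 0.1429, 0.1429]  mean=2.1200  Neff=7.0000  idx=[0, 1, 2, 3, 4, 5, 6]

post_mean = 2.1200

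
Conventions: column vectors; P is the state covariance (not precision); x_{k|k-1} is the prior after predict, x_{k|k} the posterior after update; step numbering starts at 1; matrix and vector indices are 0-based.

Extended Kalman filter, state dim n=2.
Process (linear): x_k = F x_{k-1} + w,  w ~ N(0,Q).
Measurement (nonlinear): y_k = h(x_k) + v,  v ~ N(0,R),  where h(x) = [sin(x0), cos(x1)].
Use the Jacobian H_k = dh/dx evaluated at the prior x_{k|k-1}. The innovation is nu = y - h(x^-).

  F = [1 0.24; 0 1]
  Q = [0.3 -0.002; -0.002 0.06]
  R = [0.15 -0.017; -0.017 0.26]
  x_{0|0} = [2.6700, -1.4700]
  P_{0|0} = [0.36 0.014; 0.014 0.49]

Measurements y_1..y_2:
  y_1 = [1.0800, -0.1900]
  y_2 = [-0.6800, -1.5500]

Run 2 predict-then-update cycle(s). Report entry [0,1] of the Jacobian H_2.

H_jac[0,1] = 0.0000

step 1: x^-=[2.3172, -1.4700]  P^-=[0.6949 0.1296; 0.1296 0.5500]  H_jac=[-0.6790 0.0000; 0.0000 0.9949]  S=[0.4704 -0.1046; -0.1046 0.8044]  K=[-0.9963 0.0308; -0.0369 0.6754]  nu=[0.3459, -0.2906]  x^+=[1.9637, -1.6791]  P^+=[0.2209 0.0251; 0.0251 0.1771]
step 2: x^-=[1.5607, -1.6791]  P^-=[0.5431 0.0656; 0.0656 0.2371]  H_jac=[0.0101 0.0000; 0.0000 0.9941]  S=[0.1501 -0.0163; -0.0163 0.4944]  K=[0.0511 0.1336; 0.0566 0.4787]  nu=[-1.6799, -1.4419]  x^+=[1.2822, -2.4644]  P^+=[0.5341 0.0341; 0.0341 0.1242]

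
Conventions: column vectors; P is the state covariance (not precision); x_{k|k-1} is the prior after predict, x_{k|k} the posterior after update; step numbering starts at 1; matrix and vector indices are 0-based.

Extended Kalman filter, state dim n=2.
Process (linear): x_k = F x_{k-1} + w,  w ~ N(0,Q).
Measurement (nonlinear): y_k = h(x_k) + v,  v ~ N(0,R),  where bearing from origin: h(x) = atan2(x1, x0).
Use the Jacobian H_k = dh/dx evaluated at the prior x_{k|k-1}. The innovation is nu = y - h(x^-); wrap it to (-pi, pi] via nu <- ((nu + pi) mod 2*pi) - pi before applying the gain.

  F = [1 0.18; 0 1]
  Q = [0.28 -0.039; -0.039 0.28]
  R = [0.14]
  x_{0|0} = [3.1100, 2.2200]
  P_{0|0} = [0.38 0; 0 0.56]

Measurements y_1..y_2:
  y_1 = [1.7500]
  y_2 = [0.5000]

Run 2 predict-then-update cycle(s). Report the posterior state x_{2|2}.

x_post = [3.7583, 3.1150]

step 1: x^-=[3.5096, 2.2200]  P^-=[0.6781 0.0618; 0.0618 0.8400]  H_jac=[-0.1287 0.2035]  S=[0.1828]  K=[-0.4088; 0.8917]  nu=[1.1860]  x^+=[3.0248, 3.2775]  P^+=[0.6476 0.1284; 0.1284 0.6947]
step 2: x^-=[3.6148, 3.2775]  P^-=[0.9963 0.2145; 0.2145 0.9747]  H_jac=[-0.1377 0.1518]  S=[0.1724]  K=[-0.6068; 0.6872]  nu=[-0.2365]  x^+=[3.7583, 3.1150]  P^+=[0.9329 0.2863; 0.2863 0.8933]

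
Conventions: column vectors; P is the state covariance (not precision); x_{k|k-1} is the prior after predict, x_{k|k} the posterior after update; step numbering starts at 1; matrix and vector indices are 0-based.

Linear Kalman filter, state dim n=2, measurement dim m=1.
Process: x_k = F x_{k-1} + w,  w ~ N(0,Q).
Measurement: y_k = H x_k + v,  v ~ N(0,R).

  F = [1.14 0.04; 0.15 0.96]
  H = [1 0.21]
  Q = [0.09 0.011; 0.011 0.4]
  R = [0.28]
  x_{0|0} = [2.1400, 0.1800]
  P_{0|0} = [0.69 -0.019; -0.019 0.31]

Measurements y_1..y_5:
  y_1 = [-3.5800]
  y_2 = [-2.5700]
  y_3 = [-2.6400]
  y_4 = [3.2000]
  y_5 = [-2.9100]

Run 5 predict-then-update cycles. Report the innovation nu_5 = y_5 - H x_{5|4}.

innov = [-3.1086]

step 1: x^-=[2.4468, 0.4938]  P^-=[0.9855 0.1200; 0.1200 0.6957]  S=[1.3466]  K=[0.7506; 0.1976]  nu=[-6.1305]  x^+=[-2.1545, -0.7176]  P^+=[0.2269 -0.0797; -0.0797 0.6432]
step 2: x^-=[-2.4849, -1.0121]  P^-=[0.3786 -0.0132; -0.0132 0.9749]  S=[0.6961]  K=[0.5400; 0.2751]  nu=[0.1274]  x^+=[-2.4161, -0.9771]  P^+=[0.1757 -0.1166; -0.1166 0.9222]
step 3: x^-=[-2.7934, -1.3004]  P^-=[0.3092 -0.0519; -0.0519 1.2203]  S=[0.6212]  K=[0.4802; 0.3290]  nu=[0.4265]  x^+=[-2.5886, -1.1601]  P^+=[0.1659 -0.1500; -0.1500 1.1530]
step 4: x^-=[-2.9974, -1.5020]  P^-=[0.2938 -0.0814; -0.0814 1.4232]  S=[0.6024]  K=[0.4594; 0.3610]  nu=[6.5129]  x^+=[-0.0055, 0.8489]  P^+=[0.1667 -0.1813; -0.1813 1.3447]
step 5: x^-=[0.0276, 0.8141]  P^-=[0.2923 -0.1084; -0.1084 1.5908]  S=[0.5969]  K=[0.4515; 0.3781]  nu=[-3.1086]  x^+=[-1.3759, -0.3613]  P^+=[0.1706 -0.2103; -0.2103 1.5055]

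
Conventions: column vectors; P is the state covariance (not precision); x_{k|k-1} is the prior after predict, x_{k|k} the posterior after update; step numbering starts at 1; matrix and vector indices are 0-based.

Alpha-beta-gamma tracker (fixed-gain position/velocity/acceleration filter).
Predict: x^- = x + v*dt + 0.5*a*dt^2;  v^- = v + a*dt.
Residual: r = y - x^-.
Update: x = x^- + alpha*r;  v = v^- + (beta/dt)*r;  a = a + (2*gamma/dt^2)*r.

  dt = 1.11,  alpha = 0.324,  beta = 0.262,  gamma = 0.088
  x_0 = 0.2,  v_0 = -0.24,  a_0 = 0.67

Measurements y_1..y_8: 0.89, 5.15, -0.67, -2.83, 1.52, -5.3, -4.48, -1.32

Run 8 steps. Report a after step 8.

step 1: x_pred=0.3464  r=0.5436  x^+=0.5225  v^+=0.6320  a^+=0.7477
step 2: x_pred=1.6846  r=3.4654  x^+=2.8074  v^+=2.2799  a^+=1.2427
step 3: x_pred=6.1036  r=-6.7736  x^+=3.9090  v^+=2.0604  a^+=0.2751
step 4: x_pred=6.3655  r=-9.1955  x^+=3.3862  v^+=0.1953  a^+=-1.0384
step 5: x_pred=2.9632  r=-1.4432  x^+=2.4956  v^+=-1.2980  a^+=-1.2446
step 6: x_pred=0.2881  r=-5.5881  x^+=-1.5225  v^+=-3.9985  a^+=-2.0428
step 7: x_pred=-7.2193  r=2.7393  x^+=-6.3318  v^+=-5.6195  a^+=-1.6515
step 8: x_pred=-13.5868  r=12.2668  x^+=-9.6124  v^+=-4.5573  a^+=0.1007

a_post = 0.1007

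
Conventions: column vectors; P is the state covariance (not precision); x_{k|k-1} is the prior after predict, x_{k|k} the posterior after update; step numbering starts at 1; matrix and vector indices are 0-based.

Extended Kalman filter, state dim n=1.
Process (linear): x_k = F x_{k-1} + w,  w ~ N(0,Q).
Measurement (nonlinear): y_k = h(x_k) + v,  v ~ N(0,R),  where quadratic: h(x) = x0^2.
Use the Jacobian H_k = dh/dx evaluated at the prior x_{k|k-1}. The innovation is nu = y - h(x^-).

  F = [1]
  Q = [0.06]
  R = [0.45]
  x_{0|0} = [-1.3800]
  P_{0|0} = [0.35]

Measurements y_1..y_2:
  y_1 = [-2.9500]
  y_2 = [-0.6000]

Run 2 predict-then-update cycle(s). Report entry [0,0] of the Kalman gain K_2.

step 1: x^-=[-1.3800]  P^-=[0.4100]  H_jac=[-2.7600]  S=[3.5732]  K=[-0.3167]  nu=[-4.8544]  x^+=[0.1573]  P^+=[0.0516]
step 2: x^-=[0.1573]  P^-=[0.1116]  H_jac=[0.3147]  S=[0.4611]  K=[0.0762]  nu=[-0.6248]  x^+=[0.1097]  P^+=[0.1090]

K[0,0] = 0.0762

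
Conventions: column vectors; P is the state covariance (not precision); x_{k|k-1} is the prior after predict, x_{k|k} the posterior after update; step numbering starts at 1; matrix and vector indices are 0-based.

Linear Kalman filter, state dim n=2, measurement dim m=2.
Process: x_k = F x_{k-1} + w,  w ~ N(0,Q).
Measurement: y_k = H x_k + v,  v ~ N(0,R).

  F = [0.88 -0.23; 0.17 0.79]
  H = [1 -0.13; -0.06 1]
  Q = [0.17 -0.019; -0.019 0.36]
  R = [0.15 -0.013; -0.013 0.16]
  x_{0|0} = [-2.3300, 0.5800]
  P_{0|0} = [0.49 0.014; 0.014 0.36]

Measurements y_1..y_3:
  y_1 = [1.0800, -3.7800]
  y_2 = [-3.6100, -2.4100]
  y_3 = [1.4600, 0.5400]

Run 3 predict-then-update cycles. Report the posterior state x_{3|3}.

x_post = [0.3271, -0.2824]

step 1: x^-=[-2.1838, 0.0621]  P^-=[0.5628 -0.0019; -0.0019 0.6026]  S=[0.7235 -0.1270; -0.1270 0.7649]  K=[0.7932 0.0851; 0.0283 0.7927]  nu=[3.2719, -3.9731]  x^+=[0.0734, -2.9949]  P^+=[0.1192 0.0105; 0.0105 0.1271]
step 2: x^-=[0.7534, -2.3535]  P^-=[0.2648 -0.0174; -0.0174 0.4456]  S=[0.4269 -0.1043; -0.1043 0.6086]  K=[0.6391 0.0549; 0.0031 0.7344]  nu=[-4.6694, -0.0113]  x^+=[-2.2313, -2.3761]  P^+=[0.0960 0.0062; 0.0062 0.1178]
step 3: x^-=[-1.4171, -2.2564]  P^-=[0.2480 -0.0220; -0.0220 0.4380]  S=[0.4111 -0.1070; -0.1070 0.6015]  K=[0.6231 0.0495; -0.0020 0.7300]  nu=[2.5837, 2.7114]  x^+=[0.3271, -0.2824]  P^+=[0.0935 0.0054; 0.0054 0.1171]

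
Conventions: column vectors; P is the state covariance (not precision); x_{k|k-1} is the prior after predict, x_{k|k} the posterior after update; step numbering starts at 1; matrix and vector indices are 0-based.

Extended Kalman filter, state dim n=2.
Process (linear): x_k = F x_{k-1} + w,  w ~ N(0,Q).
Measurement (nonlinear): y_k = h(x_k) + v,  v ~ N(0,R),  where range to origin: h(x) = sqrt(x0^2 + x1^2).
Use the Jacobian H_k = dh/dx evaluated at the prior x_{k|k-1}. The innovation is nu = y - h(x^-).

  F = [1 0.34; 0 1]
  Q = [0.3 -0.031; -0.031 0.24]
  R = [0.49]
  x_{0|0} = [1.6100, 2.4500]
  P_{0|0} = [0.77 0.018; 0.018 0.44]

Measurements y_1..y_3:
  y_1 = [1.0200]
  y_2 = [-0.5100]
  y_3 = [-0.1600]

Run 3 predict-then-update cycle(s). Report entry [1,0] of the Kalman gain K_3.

K[1,0] = 0.4161

step 1: x^-=[2.4430, 2.4500]  P^-=[1.1331 0.1366; 0.1366 0.6800]  H_jac=[0.7061 0.7081]  S=[1.5325]  K=[0.5852; 0.3771]  nu=[-2.4399]  x^+=[1.0152, 1.5298]  P^+=[0.6083 -0.2016; -0.2016 0.4620]
step 2: x^-=[1.5353, 1.5298]  P^-=[0.8246 -0.0755; -0.0755 0.7020]  H_jac=[0.7084 0.7058]  S=[1.1780]  K=[0.4506; 0.3752]  nu=[-2.6774]  x^+=[0.3289, 0.5252]  P^+=[0.5854 -0.2747; -0.2747 0.5362]
step 3: x^-=[0.5075, 0.5252]  P^-=[0.7606 -0.1234; -0.1234 0.7762]  H_jac=[0.6948 0.7192]  S=[1.1353]  K=[0.3873; 0.4161]  nu=[-0.8903]  x^+=[0.1626, 0.1547]  P^+=[0.5903 -0.3064; -0.3064 0.5796]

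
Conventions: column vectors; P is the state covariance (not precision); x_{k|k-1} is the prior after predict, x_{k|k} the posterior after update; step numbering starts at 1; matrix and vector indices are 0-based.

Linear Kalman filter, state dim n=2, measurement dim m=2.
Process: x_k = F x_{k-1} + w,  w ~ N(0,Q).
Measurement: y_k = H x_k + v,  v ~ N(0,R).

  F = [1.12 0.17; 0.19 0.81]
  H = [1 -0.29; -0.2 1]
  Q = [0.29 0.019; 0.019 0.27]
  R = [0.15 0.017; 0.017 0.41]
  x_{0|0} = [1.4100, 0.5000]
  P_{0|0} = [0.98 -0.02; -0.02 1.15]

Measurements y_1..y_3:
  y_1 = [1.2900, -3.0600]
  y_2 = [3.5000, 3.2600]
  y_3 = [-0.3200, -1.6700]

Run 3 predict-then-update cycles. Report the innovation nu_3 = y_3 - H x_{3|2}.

innov = [-3.7060, -2.8060]

step 1: x^-=[1.6642, 0.6729]  P^-=[1.5449 0.3671; 0.3671 1.0537]  S=[1.5706 -0.2092; -0.2092 1.3787]  K=[0.9405 0.1848; 0.1366 0.7318]  nu=[-0.1791, -3.4001]  x^+=[0.8673, -1.8396]  P^+=[0.1813 0.1280; 0.1280 0.3280]
step 2: x^-=[0.6587, -1.3253]  P^-=[0.5757 0.2230; 0.2230 0.5311]  S=[0.6410 -0.0162; -0.0162 0.8749]  K=[0.8007 0.1381; 0.1218 0.5583]  nu=[2.4570, 4.7171]  x^+=[3.2776, 1.6075]  P^+=[0.1516 0.1006; 0.1006 0.2511]
step 3: x^-=[3.9442, 1.9248]  P^-=[0.5257 0.1803; 0.1803 0.4712]  S=[0.6108 -0.0340; -0.0340 0.8301]  K=[0.7820 0.1226; 0.1009 0.5283]  nu=[-3.7060, -2.8060]  x^+=[0.7022, 0.0683]  P^+=[0.1463 0.0928; 0.0928 0.2369]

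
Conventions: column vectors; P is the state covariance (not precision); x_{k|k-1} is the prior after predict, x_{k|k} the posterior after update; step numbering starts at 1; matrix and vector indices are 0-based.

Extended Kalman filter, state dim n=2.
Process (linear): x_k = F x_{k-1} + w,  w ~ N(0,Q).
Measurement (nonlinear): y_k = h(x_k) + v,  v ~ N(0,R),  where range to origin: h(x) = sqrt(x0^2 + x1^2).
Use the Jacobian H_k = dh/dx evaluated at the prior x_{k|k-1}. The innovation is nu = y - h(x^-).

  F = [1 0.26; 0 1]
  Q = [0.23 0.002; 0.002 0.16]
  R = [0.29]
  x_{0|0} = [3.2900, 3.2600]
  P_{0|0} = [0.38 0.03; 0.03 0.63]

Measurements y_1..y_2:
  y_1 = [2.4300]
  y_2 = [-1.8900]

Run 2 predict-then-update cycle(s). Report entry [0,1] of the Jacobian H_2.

step 1: x^-=[4.1376, 3.2600]  P^-=[0.6682 0.1958; 0.1958 0.7900]  H_jac=[0.7855 0.6189]  S=[1.1952]  K=[0.5405; 0.5377]  nu=[-2.8376]  x^+=[2.6038, 1.7341]  P^+=[0.3190 -0.1516; -0.1516 0.4444]
step 2: x^-=[3.0547, 1.7341]  P^-=[0.5002 -0.0341; -0.0341 0.6044]  H_jac=[0.8696 0.4937]  S=[0.7864]  K=[0.5318; 0.3418]  nu=[-5.4026]  x^+=[0.1816, -0.1124]  P^+=[0.2778 -0.1770; -0.1770 0.5125]

H_jac[0,1] = 0.4937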